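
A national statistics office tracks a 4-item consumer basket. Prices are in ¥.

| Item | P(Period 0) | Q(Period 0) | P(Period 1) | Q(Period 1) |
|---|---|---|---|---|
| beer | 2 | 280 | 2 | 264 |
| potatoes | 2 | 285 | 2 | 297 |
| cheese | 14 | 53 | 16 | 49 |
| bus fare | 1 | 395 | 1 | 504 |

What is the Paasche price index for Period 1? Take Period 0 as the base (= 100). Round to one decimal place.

Paasche price index uses current-period quantities as weights.
ΣP(Period 1)·Q(Period 1) = 2×264 + 2×297 + 16×49 + 1×504 = 528 + 594 + 784 + 504 = 2410
ΣP(Period 0)·Q(Period 1) = 2×264 + 2×297 + 14×49 + 1×504 = 528 + 594 + 686 + 504 = 2312
Index = 2410 / 2312 × 100 = 104.2388

104.2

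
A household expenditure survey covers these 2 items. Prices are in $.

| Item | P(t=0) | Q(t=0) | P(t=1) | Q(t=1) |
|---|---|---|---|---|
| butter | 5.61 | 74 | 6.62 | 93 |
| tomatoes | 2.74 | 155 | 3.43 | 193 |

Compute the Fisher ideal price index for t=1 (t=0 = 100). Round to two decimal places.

Laspeyres component (base-period weights):
ΣP(t=1)Q(t=0) = 6.62×74 + 3.43×155 = 489.88 + 531.65 = 1021.53
ΣP(t=0)Q(t=0) = 5.61×74 + 2.74×155 = 415.14 + 424.7 = 839.84
L = 1021.53 / 839.84 × 100 = 121.6339
Paasche component (current-period weights):
ΣP(t=1)Q(t=1) = 6.62×93 + 3.43×193 = 615.66 + 661.99 = 1277.65
ΣP(t=0)Q(t=1) = 5.61×93 + 2.74×193 = 521.73 + 528.82 = 1050.55
P = 1277.65 / 1050.55 × 100 = 121.6172
Fisher = √(L × P) = √(121.6339 × 121.6172) = 121.6256

121.63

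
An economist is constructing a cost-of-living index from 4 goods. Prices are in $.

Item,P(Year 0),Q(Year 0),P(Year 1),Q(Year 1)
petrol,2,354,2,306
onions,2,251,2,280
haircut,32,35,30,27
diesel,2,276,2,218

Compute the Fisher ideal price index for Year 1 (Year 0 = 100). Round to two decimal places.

97.69

Laspeyres component (base-period weights):
ΣP(Year 1)Q(Year 0) = 2×354 + 2×251 + 30×35 + 2×276 = 708 + 502 + 1050 + 552 = 2812
ΣP(Year 0)Q(Year 0) = 2×354 + 2×251 + 32×35 + 2×276 = 708 + 502 + 1120 + 552 = 2882
L = 2812 / 2882 × 100 = 97.5711
Paasche component (current-period weights):
ΣP(Year 1)Q(Year 1) = 2×306 + 2×280 + 30×27 + 2×218 = 612 + 560 + 810 + 436 = 2418
ΣP(Year 0)Q(Year 1) = 2×306 + 2×280 + 32×27 + 2×218 = 612 + 560 + 864 + 436 = 2472
P = 2418 / 2472 × 100 = 97.8155
Fisher = √(L × P) = √(97.5711 × 97.8155) = 97.6933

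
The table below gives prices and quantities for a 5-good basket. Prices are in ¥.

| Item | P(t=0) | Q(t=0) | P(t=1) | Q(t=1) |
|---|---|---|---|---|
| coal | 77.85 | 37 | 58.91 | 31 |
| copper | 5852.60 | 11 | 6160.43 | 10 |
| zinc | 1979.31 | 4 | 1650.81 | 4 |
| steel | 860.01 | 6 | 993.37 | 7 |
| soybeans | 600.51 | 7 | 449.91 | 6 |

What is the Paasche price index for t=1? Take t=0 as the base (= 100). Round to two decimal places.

101.54

Paasche price index uses current-period quantities as weights.
ΣP(t=1)·Q(t=1) = 58.91×31 + 6160.43×10 + 1650.81×4 + 993.37×7 + 449.91×6 = 1826.21 + 61604.3 + 6603.24 + 6953.59 + 2699.46 = 79686.8
ΣP(t=0)·Q(t=1) = 77.85×31 + 5852.60×10 + 1979.31×4 + 860.01×7 + 600.51×6 = 2413.35 + 58526 + 7917.24 + 6020.07 + 3603.06 = 78479.72
Index = 79686.8 / 78479.72 × 100 = 101.5381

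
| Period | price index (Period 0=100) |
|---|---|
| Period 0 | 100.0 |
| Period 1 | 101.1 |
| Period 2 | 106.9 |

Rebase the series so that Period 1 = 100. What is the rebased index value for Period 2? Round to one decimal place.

105.7

Rebased(Period 2) = 106.9 / 101.1 × 100 = 105.7369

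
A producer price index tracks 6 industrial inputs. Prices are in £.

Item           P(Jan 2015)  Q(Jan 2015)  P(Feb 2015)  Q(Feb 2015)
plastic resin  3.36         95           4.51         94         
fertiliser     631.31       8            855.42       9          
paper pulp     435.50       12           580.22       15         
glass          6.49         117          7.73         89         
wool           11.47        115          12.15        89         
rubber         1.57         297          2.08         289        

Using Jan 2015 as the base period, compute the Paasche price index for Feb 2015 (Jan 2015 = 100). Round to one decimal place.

131.6

Paasche price index uses current-period quantities as weights.
ΣP(Feb 2015)·Q(Feb 2015) = 4.51×94 + 855.42×9 + 580.22×15 + 7.73×89 + 12.15×89 + 2.08×289 = 423.94 + 7698.78 + 8703.3 + 687.97 + 1081.35 + 601.12 = 19196.46
ΣP(Jan 2015)·Q(Feb 2015) = 3.36×94 + 631.31×9 + 435.50×15 + 6.49×89 + 11.47×89 + 1.57×289 = 315.84 + 5681.79 + 6532.5 + 577.61 + 1020.83 + 453.73 = 14582.3
Index = 19196.46 / 14582.3 × 100 = 131.6422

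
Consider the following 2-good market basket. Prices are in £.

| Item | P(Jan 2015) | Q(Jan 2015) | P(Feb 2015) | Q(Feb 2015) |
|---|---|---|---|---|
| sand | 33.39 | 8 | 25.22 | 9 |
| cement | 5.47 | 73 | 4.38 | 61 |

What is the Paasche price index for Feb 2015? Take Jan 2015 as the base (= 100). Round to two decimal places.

Paasche price index uses current-period quantities as weights.
ΣP(Feb 2015)·Q(Feb 2015) = 25.22×9 + 4.38×61 = 226.98 + 267.18 = 494.16
ΣP(Jan 2015)·Q(Feb 2015) = 33.39×9 + 5.47×61 = 300.51 + 333.67 = 634.18
Index = 494.16 / 634.18 × 100 = 77.9211

77.92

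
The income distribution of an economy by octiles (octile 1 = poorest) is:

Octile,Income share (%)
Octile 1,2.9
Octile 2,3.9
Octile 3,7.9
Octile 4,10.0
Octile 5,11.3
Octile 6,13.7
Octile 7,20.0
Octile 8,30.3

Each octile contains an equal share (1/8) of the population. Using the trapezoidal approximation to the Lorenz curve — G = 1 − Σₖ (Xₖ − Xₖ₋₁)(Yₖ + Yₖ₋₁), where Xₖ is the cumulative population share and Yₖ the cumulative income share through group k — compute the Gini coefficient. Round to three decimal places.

Cumulative income shares Yₖ: 0.0290, 0.0680, 0.1470, 0.2470, 0.3600, 0.4970, 0.6970, 1.0000
Σ (Xₖ−Xₖ₋₁)(Yₖ+Yₖ₋₁) = (1/8)(0.0290+0.0000) + (1/8)(0.0680+0.0290) + (1/8)(0.1470+0.0680) + (1/8)(0.2470+0.1470) + (1/8)(0.3600+0.2470) + (1/8)(0.4970+0.3600) + (1/8)(0.6970+0.4970) + (1/8)(1.0000+0.6970)
  = 0.0036 + 0.0121 + 0.0269 + 0.0493 + 0.0759 + 0.1071 + 0.1492 + 0.2121 = 0.6362
G = 1 − 0.6362 = 0.3638

0.364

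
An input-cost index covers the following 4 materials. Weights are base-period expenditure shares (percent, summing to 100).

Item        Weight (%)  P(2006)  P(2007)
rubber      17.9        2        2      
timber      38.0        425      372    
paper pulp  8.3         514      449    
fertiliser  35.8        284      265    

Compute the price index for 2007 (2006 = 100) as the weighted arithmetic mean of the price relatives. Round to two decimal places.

rubber: 17.9 × (2/2) = 17.9 × 1.000000 = 17.9000
timber: 38.0 × (372/425) = 38.0 × 0.875294 = 33.2612
paper pulp: 8.3 × (449/514) = 8.3 × 0.873541 = 7.2504
fertiliser: 35.8 × (265/284) = 35.8 × 0.933099 = 33.4049
Index = Σ wᵢ·(p₁ᵢ/p₀ᵢ) = 17.9000 + 33.2612 + 7.2504 + 33.4049 = 91.8165

91.82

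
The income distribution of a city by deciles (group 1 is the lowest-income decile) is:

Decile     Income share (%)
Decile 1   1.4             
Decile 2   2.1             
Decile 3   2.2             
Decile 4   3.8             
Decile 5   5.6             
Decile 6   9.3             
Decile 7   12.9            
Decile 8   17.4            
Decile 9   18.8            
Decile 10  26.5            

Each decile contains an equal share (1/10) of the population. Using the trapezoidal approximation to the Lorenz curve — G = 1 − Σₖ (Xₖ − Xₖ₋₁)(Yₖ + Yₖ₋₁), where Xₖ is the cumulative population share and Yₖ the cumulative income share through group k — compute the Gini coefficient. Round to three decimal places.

0.450

Cumulative income shares Yₖ: 0.0140, 0.0350, 0.0570, 0.0950, 0.1510, 0.2440, 0.3730, 0.5470, 0.7350, 1.0000
Σ (Xₖ−Xₖ₋₁)(Yₖ+Yₖ₋₁) = (1/10)(0.0140+0.0000) + (1/10)(0.0350+0.0140) + (1/10)(0.0570+0.0350) + (1/10)(0.0950+0.0570) + (1/10)(0.1510+0.0950) + (1/10)(0.2440+0.1510) + (1/10)(0.3730+0.2440) + (1/10)(0.5470+0.3730) + (1/10)(0.7350+0.5470) + (1/10)(1.0000+0.7350)
  = 0.0014 + 0.0049 + 0.0092 + 0.0152 + 0.0246 + 0.0395 + 0.0617 + 0.0920 + 0.1282 + 0.1735 = 0.5502
G = 1 − 0.5502 = 0.4498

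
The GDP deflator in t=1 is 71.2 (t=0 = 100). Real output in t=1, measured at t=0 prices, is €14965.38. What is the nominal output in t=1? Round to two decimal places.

10655.35

Nominal = Real × (Index/100) = 14965.38 × (71.2/100)
        = 14965.38 × 0.712 = 10655.3506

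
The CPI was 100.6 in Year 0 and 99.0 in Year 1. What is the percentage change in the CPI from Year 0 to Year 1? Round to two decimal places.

Change = (99.0 − 100.6) / 100.6 × 100
       = -1.6 / 100.6 × 100 = -1.5905%

-1.59%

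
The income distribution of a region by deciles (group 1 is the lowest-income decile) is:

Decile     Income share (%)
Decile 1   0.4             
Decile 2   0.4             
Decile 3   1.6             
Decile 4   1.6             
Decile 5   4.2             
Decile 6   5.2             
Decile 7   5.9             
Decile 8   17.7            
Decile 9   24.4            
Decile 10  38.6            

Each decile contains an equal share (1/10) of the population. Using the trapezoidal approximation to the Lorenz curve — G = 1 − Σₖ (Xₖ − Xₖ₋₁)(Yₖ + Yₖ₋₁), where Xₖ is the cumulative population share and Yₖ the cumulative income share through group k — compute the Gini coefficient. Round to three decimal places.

0.606

Cumulative income shares Yₖ: 0.0040, 0.0080, 0.0240, 0.0400, 0.0820, 0.1340, 0.1930, 0.3700, 0.6140, 1.0000
Σ (Xₖ−Xₖ₋₁)(Yₖ+Yₖ₋₁) = (1/10)(0.0040+0.0000) + (1/10)(0.0080+0.0040) + (1/10)(0.0240+0.0080) + (1/10)(0.0400+0.0240) + (1/10)(0.0820+0.0400) + (1/10)(0.1340+0.0820) + (1/10)(0.1930+0.1340) + (1/10)(0.3700+0.1930) + (1/10)(0.6140+0.3700) + (1/10)(1.0000+0.6140)
  = 0.0004 + 0.0012 + 0.0032 + 0.0064 + 0.0122 + 0.0216 + 0.0327 + 0.0563 + 0.0984 + 0.1614 = 0.3938
G = 1 − 0.3938 = 0.6062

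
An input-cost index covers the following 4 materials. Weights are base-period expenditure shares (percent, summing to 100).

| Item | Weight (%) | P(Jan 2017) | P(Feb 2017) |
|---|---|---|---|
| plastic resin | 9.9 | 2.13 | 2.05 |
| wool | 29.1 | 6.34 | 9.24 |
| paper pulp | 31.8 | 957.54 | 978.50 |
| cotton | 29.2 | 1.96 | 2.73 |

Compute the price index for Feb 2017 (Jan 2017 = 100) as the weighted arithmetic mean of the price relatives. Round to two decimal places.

plastic resin: 9.9 × (2.05/2.13) = 9.9 × 0.962441 = 9.5282
wool: 29.1 × (9.24/6.34) = 29.1 × 1.457413 = 42.4107
paper pulp: 31.8 × (978.50/957.54) = 31.8 × 1.021889 = 32.4961
cotton: 29.2 × (2.73/1.96) = 29.2 × 1.392857 = 40.6714
Index = Σ wᵢ·(p₁ᵢ/p₀ᵢ) = 9.5282 + 42.4107 + 32.4961 + 40.6714 = 125.1064

125.11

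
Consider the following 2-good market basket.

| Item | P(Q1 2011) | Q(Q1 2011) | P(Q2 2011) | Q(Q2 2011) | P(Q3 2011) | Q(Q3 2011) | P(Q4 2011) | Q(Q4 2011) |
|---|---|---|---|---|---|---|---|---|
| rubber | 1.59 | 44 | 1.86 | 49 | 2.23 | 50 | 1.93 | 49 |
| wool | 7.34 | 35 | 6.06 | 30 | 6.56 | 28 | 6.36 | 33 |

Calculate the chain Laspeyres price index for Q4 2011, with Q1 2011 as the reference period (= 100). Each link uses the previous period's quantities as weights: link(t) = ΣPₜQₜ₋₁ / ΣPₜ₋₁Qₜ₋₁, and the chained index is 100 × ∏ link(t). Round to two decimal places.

Link Q1 2011→Q2 2011:
ΣP(Q2 2011)Q(Q1 2011) = 1.86×44 + 6.06×35 = 81.84 + 212.1 = 293.94
ΣP(Q1 2011)Q(Q1 2011) = 1.59×44 + 7.34×35 = 69.96 + 256.9 = 326.86
link = 293.94/326.86 = 0.899284
Link Q2 2011→Q3 2011:
ΣP(Q3 2011)Q(Q2 2011) = 2.23×49 + 6.56×30 = 109.27 + 196.8 = 306.07
ΣP(Q2 2011)Q(Q2 2011) = 1.86×49 + 6.06×30 = 91.14 + 181.8 = 272.94
link = 306.07/272.94 = 1.121382
Link Q3 2011→Q4 2011:
ΣP(Q4 2011)Q(Q3 2011) = 1.93×50 + 6.36×28 = 96.5 + 178.08 = 274.58
ΣP(Q3 2011)Q(Q3 2011) = 2.23×50 + 6.56×28 = 111.5 + 183.68 = 295.18
link = 274.58/295.18 = 0.930212
Chained index = 100 × 0.899284 × 1.121382 × 0.930212 = 93.8064

93.81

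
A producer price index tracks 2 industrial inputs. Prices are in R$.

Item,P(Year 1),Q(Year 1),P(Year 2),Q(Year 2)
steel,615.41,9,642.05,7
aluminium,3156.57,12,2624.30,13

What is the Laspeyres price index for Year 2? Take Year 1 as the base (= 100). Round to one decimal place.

85.8

Laspeyres price index uses base-period quantities as weights.
ΣP(Year 2)·Q(Year 1) = 642.05×9 + 2624.30×12 = 5778.45 + 31491.6 = 37270.05
ΣP(Year 1)·Q(Year 1) = 615.41×9 + 3156.57×12 = 5538.69 + 37878.84 = 43417.53
Index = 37270.05 / 43417.53 × 100 = 85.8410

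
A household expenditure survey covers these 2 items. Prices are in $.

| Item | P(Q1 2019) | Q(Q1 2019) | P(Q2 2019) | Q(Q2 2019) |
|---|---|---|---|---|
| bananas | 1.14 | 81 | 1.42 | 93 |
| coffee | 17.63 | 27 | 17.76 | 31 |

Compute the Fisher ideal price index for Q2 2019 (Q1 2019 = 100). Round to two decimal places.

Laspeyres component (base-period weights):
ΣP(Q2 2019)Q(Q1 2019) = 1.42×81 + 17.76×27 = 115.02 + 479.52 = 594.54
ΣP(Q1 2019)Q(Q1 2019) = 1.14×81 + 17.63×27 = 92.34 + 476.01 = 568.35
L = 594.54 / 568.35 × 100 = 104.6081
Paasche component (current-period weights):
ΣP(Q2 2019)Q(Q2 2019) = 1.42×93 + 17.76×31 = 132.06 + 550.56 = 682.62
ΣP(Q1 2019)Q(Q2 2019) = 1.14×93 + 17.63×31 = 106.02 + 546.53 = 652.55
P = 682.62 / 652.55 × 100 = 104.6081
Fisher = √(L × P) = √(104.6081 × 104.6081) = 104.6081

104.61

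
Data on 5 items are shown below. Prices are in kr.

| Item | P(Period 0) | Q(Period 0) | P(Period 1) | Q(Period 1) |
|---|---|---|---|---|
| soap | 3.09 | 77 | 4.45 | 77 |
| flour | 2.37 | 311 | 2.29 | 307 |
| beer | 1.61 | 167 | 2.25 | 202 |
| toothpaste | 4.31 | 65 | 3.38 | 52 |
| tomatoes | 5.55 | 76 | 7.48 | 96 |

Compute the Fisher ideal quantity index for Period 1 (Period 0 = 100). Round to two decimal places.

Laspeyres component (base-period weights):
ΣP(Period 0)Q(Period 1) = 3.09×77 + 2.37×307 + 1.61×202 + 4.31×52 + 5.55×96 = 237.93 + 727.59 + 325.22 + 224.12 + 532.8 = 2047.66
ΣP(Period 0)Q(Period 0) = 3.09×77 + 2.37×311 + 1.61×167 + 4.31×65 + 5.55×76 = 237.93 + 737.07 + 268.87 + 280.15 + 421.8 = 1945.82
L = 2047.66 / 1945.82 × 100 = 105.2338
Paasche component (current-period weights):
ΣP(Period 1)Q(Period 1) = 4.45×77 + 2.29×307 + 2.25×202 + 3.38×52 + 7.48×96 = 342.65 + 703.03 + 454.5 + 175.76 + 718.08 = 2394.02
ΣP(Period 1)Q(Period 0) = 4.45×77 + 2.29×311 + 2.25×167 + 3.38×65 + 7.48×76 = 342.65 + 712.19 + 375.75 + 219.7 + 568.48 = 2218.77
P = 2394.02 / 2218.77 × 100 = 107.8985
Fisher = √(L × P) = √(105.2338 × 107.8985) = 106.5578

106.56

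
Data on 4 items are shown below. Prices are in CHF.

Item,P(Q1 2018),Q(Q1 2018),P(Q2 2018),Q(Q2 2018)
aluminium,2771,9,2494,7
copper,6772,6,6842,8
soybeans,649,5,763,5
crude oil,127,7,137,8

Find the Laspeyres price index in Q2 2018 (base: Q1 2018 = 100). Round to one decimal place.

97.9

Laspeyres price index uses base-period quantities as weights.
ΣP(Q2 2018)·Q(Q1 2018) = 2494×9 + 6842×6 + 763×5 + 137×7 = 22446 + 41052 + 3815 + 959 = 68272
ΣP(Q1 2018)·Q(Q1 2018) = 2771×9 + 6772×6 + 649×5 + 127×7 = 24939 + 40632 + 3245 + 889 = 69705
Index = 68272 / 69705 × 100 = 97.9442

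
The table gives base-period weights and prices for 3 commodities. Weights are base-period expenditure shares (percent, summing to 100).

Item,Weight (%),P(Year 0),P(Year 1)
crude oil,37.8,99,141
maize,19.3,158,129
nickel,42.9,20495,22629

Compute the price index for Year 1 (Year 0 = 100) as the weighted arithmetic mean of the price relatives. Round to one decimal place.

117.0

crude oil: 37.8 × (141/99) = 37.8 × 1.424242 = 53.8364
maize: 19.3 × (129/158) = 19.3 × 0.816456 = 15.7576
nickel: 42.9 × (22629/20495) = 42.9 × 1.104123 = 47.3669
Index = Σ wᵢ·(p₁ᵢ/p₀ᵢ) = 53.8364 + 15.7576 + 47.3669 = 116.9608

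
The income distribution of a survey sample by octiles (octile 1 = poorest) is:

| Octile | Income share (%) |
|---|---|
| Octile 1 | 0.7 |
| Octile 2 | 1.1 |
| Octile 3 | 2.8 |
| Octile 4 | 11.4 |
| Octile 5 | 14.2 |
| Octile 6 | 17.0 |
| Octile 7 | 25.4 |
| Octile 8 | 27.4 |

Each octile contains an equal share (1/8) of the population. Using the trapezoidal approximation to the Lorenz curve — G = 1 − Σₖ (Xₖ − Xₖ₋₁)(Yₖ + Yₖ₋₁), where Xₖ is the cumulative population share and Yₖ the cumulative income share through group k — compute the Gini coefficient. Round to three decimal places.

Cumulative income shares Yₖ: 0.0070, 0.0180, 0.0460, 0.1600, 0.3020, 0.4720, 0.7260, 1.0000
Σ (Xₖ−Xₖ₋₁)(Yₖ+Yₖ₋₁) = (1/8)(0.0070+0.0000) + (1/8)(0.0180+0.0070) + (1/8)(0.0460+0.0180) + (1/8)(0.1600+0.0460) + (1/8)(0.3020+0.1600) + (1/8)(0.4720+0.3020) + (1/8)(0.7260+0.4720) + (1/8)(1.0000+0.7260)
  = 0.0009 + 0.0031 + 0.0080 + 0.0258 + 0.0577 + 0.0968 + 0.1497 + 0.2157 = 0.5577
G = 1 − 0.5577 = 0.4423

0.442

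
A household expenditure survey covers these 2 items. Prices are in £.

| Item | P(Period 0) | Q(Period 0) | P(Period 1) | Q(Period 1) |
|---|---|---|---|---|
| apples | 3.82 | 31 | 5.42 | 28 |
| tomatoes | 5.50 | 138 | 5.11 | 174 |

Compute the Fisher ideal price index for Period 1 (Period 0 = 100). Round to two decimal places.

Laspeyres component (base-period weights):
ΣP(Period 1)Q(Period 0) = 5.42×31 + 5.11×138 = 168.02 + 705.18 = 873.2
ΣP(Period 0)Q(Period 0) = 3.82×31 + 5.50×138 = 118.42 + 759 = 877.42
L = 873.2 / 877.42 × 100 = 99.5190
Paasche component (current-period weights):
ΣP(Period 1)Q(Period 1) = 5.42×28 + 5.11×174 = 151.76 + 889.14 = 1040.9
ΣP(Period 0)Q(Period 1) = 3.82×28 + 5.50×174 = 106.96 + 957 = 1063.96
P = 1040.9 / 1063.96 × 100 = 97.8326
Fisher = √(L × P) = √(99.5190 × 97.8326) = 98.6722

98.67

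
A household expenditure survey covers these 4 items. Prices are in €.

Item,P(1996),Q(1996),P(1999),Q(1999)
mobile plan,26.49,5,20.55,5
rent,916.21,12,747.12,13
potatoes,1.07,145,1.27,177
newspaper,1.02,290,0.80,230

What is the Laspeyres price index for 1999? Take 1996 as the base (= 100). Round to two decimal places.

81.92

Laspeyres price index uses base-period quantities as weights.
ΣP(1999)·Q(1996) = 20.55×5 + 747.12×12 + 1.27×145 + 0.80×290 = 102.75 + 8965.44 + 184.15 + 232 = 9484.34
ΣP(1996)·Q(1996) = 26.49×5 + 916.21×12 + 1.07×145 + 1.02×290 = 132.45 + 10994.52 + 155.15 + 295.8 = 11577.92
Index = 9484.34 / 11577.92 × 100 = 81.9175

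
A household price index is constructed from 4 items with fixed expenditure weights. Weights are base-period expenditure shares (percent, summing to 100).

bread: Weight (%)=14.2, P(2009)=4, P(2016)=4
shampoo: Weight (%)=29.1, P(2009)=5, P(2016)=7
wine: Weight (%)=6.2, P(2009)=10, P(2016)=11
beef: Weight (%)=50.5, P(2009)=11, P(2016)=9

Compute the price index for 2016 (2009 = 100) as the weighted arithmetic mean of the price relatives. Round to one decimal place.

bread: 14.2 × (4/4) = 14.2 × 1.000000 = 14.2000
shampoo: 29.1 × (7/5) = 29.1 × 1.400000 = 40.7400
wine: 6.2 × (11/10) = 6.2 × 1.100000 = 6.8200
beef: 50.5 × (9/11) = 50.5 × 0.818182 = 41.3182
Index = Σ wᵢ·(p₁ᵢ/p₀ᵢ) = 14.2000 + 40.7400 + 6.8200 + 41.3182 = 103.0782

103.1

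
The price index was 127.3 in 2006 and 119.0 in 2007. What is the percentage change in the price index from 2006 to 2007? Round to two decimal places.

-6.52%

Change = (119.0 − 127.3) / 127.3 × 100
       = -8.3 / 127.3 × 100 = -6.5200%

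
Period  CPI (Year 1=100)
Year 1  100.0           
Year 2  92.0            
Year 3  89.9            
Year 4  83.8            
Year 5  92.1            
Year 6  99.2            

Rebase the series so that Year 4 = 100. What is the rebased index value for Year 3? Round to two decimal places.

Rebased(Year 3) = 89.9 / 83.8 × 100 = 107.2792

107.28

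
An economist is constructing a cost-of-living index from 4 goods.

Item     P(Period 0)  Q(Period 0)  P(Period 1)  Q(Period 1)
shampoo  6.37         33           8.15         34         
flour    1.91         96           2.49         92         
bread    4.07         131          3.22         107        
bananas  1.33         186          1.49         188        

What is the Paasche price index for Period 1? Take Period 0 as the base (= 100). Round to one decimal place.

104.9

Paasche price index uses current-period quantities as weights.
ΣP(Period 1)·Q(Period 1) = 8.15×34 + 2.49×92 + 3.22×107 + 1.49×188 = 277.1 + 229.08 + 344.54 + 280.12 = 1130.84
ΣP(Period 0)·Q(Period 1) = 6.37×34 + 1.91×92 + 4.07×107 + 1.33×188 = 216.58 + 175.72 + 435.49 + 250.04 = 1077.83
Index = 1130.84 / 1077.83 × 100 = 104.9182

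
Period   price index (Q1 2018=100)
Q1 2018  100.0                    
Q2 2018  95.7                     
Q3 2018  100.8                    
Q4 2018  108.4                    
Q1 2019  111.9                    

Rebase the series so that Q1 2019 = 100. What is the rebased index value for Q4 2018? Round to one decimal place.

96.9

Rebased(Q4 2018) = 108.4 / 111.9 × 100 = 96.8722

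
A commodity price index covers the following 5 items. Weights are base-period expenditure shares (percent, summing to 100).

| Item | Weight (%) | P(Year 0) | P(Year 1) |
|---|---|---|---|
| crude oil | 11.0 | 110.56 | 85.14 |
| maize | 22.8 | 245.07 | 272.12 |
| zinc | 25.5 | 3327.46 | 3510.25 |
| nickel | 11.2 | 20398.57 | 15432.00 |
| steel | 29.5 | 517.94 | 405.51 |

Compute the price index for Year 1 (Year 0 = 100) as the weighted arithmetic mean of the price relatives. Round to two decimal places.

crude oil: 11.0 × (85.14/110.56) = 11.0 × 0.770080 = 8.4709
maize: 22.8 × (272.12/245.07) = 22.8 × 1.110377 = 25.3166
zinc: 25.5 × (3510.25/3327.46) = 25.5 × 1.054934 = 26.9008
nickel: 11.2 × (15432.00/20398.57) = 11.2 × 0.756524 = 8.4731
steel: 29.5 × (405.51/517.94) = 29.5 × 0.782929 = 23.0964
Index = Σ wᵢ·(p₁ᵢ/p₀ᵢ) = 8.4709 + 25.3166 + 26.9008 + 8.4731 + 23.0964 = 92.2577

92.26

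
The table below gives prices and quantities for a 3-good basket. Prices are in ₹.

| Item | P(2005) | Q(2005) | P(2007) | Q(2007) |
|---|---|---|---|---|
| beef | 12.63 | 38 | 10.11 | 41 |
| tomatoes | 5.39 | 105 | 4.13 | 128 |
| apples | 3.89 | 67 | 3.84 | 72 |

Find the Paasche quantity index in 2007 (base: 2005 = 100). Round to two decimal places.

113.44

Paasche quantity index uses current-period prices as weights.
ΣP(2007)·Q(2007) = 10.11×41 + 4.13×128 + 3.84×72 = 414.51 + 528.64 + 276.48 = 1219.63
ΣP(2007)·Q(2005) = 10.11×38 + 4.13×105 + 3.84×67 = 384.18 + 433.65 + 257.28 = 1075.11
Index = 1219.63 / 1075.11 × 100 = 113.4423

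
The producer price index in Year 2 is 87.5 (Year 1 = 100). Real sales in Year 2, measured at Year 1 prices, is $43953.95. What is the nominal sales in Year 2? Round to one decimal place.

Nominal = Real × (Index/100) = 43953.95 × (87.5/100)
        = 43953.95 × 0.875 = 38459.7062

38459.7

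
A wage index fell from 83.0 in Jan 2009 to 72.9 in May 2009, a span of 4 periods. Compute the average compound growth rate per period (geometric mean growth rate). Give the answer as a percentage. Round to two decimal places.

Growth factor = (72.9/83.0)^(1/4) = (0.878313)^(1/4) = 0.968082
Growth rate = 0.968082 − 1 = -0.031918 = -3.1918%

-3.19%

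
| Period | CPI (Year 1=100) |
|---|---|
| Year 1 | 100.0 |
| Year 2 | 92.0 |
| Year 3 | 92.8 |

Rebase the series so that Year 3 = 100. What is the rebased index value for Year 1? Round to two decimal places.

Rebased(Year 1) = 100.0 / 92.8 × 100 = 107.7586

107.76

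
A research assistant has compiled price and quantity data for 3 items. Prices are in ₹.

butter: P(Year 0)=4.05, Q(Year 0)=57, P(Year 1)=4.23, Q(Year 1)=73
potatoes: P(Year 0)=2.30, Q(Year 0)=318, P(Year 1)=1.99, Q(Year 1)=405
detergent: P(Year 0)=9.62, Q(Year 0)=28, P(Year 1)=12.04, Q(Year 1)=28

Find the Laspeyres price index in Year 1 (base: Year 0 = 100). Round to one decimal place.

98.3

Laspeyres price index uses base-period quantities as weights.
ΣP(Year 1)·Q(Year 0) = 4.23×57 + 1.99×318 + 12.04×28 = 241.11 + 632.82 + 337.12 = 1211.05
ΣP(Year 0)·Q(Year 0) = 4.05×57 + 2.30×318 + 9.62×28 = 230.85 + 731.4 + 269.36 = 1231.61
Index = 1211.05 / 1231.61 × 100 = 98.3306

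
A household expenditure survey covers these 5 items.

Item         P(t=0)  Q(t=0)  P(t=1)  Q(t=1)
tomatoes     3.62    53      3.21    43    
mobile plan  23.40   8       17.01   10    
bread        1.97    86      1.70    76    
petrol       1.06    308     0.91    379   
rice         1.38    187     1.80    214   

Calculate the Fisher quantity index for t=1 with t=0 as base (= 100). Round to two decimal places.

109.15

Laspeyres component (base-period weights):
ΣP(t=0)Q(t=1) = 3.62×43 + 23.40×10 + 1.97×76 + 1.06×379 + 1.38×214 = 155.66 + 234 + 149.72 + 401.74 + 295.32 = 1236.44
ΣP(t=0)Q(t=0) = 3.62×53 + 23.40×8 + 1.97×86 + 1.06×308 + 1.38×187 = 191.86 + 187.2 + 169.42 + 326.48 + 258.06 = 1133.02
L = 1236.44 / 1133.02 × 100 = 109.1278
Paasche component (current-period weights):
ΣP(t=1)Q(t=1) = 3.21×43 + 17.01×10 + 1.70×76 + 0.91×379 + 1.80×214 = 138.03 + 170.1 + 129.2 + 344.89 + 385.2 = 1167.42
ΣP(t=1)Q(t=0) = 3.21×53 + 17.01×8 + 1.70×86 + 0.91×308 + 1.80×187 = 170.13 + 136.08 + 146.2 + 280.28 + 336.6 = 1069.29
P = 1167.42 / 1069.29 × 100 = 109.1771
Fisher = √(L × P) = √(109.1278 × 109.1771) = 109.1525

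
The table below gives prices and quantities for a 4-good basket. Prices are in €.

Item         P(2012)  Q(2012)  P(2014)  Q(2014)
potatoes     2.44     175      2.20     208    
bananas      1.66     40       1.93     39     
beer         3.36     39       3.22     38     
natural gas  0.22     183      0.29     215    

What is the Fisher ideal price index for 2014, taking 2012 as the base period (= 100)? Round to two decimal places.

Laspeyres component (base-period weights):
ΣP(2014)Q(2012) = 2.20×175 + 1.93×40 + 3.22×39 + 0.29×183 = 385 + 77.2 + 125.58 + 53.07 = 640.85
ΣP(2012)Q(2012) = 2.44×175 + 1.66×40 + 3.36×39 + 0.22×183 = 427 + 66.4 + 131.04 + 40.26 = 664.7
L = 640.85 / 664.7 × 100 = 96.4119
Paasche component (current-period weights):
ΣP(2014)Q(2014) = 2.20×208 + 1.93×39 + 3.22×38 + 0.29×215 = 457.6 + 75.27 + 122.36 + 62.35 = 717.58
ΣP(2012)Q(2014) = 2.44×208 + 1.66×39 + 3.36×38 + 0.22×215 = 507.52 + 64.74 + 127.68 + 47.3 = 747.24
P = 717.58 / 747.24 × 100 = 96.0307
Fisher = √(L × P) = √(96.4119 × 96.0307) = 96.2211

96.22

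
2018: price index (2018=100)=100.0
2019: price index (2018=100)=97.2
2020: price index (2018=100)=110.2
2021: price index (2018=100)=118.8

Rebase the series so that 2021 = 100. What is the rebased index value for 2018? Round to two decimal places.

84.18

Rebased(2018) = 100.0 / 118.8 × 100 = 84.1751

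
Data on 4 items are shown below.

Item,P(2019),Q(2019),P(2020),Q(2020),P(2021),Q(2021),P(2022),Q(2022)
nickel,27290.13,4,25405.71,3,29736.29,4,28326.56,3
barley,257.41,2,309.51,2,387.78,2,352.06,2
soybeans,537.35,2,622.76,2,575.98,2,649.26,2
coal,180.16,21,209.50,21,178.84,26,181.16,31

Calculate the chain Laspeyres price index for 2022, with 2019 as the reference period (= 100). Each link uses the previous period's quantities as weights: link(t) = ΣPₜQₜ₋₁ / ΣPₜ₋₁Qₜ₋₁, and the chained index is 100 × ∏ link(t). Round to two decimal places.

103.62

Link 2019→2020:
ΣP(2020)Q(2019) = 25405.71×4 + 309.51×2 + 622.76×2 + 209.50×21 = 101622.84 + 619.02 + 1245.52 + 4399.5 = 107886.88
ΣP(2019)Q(2019) = 27290.13×4 + 257.41×2 + 537.35×2 + 180.16×21 = 109160.52 + 514.82 + 1074.7 + 3783.36 = 114533.4
link = 107886.88/114533.4 = 0.941969
Link 2020→2021:
ΣP(2021)Q(2020) = 29736.29×3 + 387.78×2 + 575.98×2 + 178.84×21 = 89208.87 + 775.56 + 1151.96 + 3755.64 = 94892.03
ΣP(2020)Q(2020) = 25405.71×3 + 309.51×2 + 622.76×2 + 209.50×21 = 76217.13 + 619.02 + 1245.52 + 4399.5 = 82481.17
link = 94892.03/82481.17 = 1.150469
Link 2021→2022:
ΣP(2022)Q(2021) = 28326.56×4 + 352.06×2 + 649.26×2 + 181.16×26 = 113306.24 + 704.12 + 1298.52 + 4710.16 = 120019.04
ΣP(2021)Q(2021) = 29736.29×4 + 387.78×2 + 575.98×2 + 178.84×26 = 118945.16 + 775.56 + 1151.96 + 4649.84 = 125522.52
link = 120019.04/125522.52 = 0.956155
Chained index = 100 × 0.941969 × 1.150469 × 0.956155 = 103.6191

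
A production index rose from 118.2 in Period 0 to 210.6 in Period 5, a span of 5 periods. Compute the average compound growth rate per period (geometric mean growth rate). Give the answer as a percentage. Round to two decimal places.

12.25%

Growth factor = (210.6/118.2)^(1/5) = (1.781726)^(1/5) = 1.122453
Growth rate = 1.122453 − 1 = 0.122453 = 12.2453%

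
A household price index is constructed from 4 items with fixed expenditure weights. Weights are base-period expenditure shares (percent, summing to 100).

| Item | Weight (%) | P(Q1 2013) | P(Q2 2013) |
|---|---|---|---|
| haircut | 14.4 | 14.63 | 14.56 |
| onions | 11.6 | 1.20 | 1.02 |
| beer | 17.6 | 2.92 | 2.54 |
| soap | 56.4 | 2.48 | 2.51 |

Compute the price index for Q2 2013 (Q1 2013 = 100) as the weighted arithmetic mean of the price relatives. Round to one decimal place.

96.6

haircut: 14.4 × (14.56/14.63) = 14.4 × 0.995215 = 14.3311
onions: 11.6 × (1.02/1.20) = 11.6 × 0.850000 = 9.8600
beer: 17.6 × (2.54/2.92) = 17.6 × 0.869863 = 15.3096
soap: 56.4 × (2.51/2.48) = 56.4 × 1.012097 = 57.0823
Index = Σ wᵢ·(p₁ᵢ/p₀ᵢ) = 14.3311 + 9.8600 + 15.3096 + 57.0823 = 96.5829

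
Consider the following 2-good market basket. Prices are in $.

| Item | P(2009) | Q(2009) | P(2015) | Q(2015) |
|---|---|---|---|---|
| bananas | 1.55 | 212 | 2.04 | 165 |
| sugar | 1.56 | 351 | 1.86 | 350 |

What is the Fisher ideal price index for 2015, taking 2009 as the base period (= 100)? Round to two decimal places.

123.53

Laspeyres component (base-period weights):
ΣP(2015)Q(2009) = 2.04×212 + 1.86×351 = 432.48 + 652.86 = 1085.34
ΣP(2009)Q(2009) = 1.55×212 + 1.56×351 = 328.6 + 547.56 = 876.16
L = 1085.34 / 876.16 × 100 = 123.8746
Paasche component (current-period weights):
ΣP(2015)Q(2015) = 2.04×165 + 1.86×350 = 336.6 + 651 = 987.6
ΣP(2009)Q(2015) = 1.55×165 + 1.56×350 = 255.75 + 546 = 801.75
P = 987.6 / 801.75 × 100 = 123.1805
Fisher = √(L × P) = √(123.8746 × 123.1805) = 123.5271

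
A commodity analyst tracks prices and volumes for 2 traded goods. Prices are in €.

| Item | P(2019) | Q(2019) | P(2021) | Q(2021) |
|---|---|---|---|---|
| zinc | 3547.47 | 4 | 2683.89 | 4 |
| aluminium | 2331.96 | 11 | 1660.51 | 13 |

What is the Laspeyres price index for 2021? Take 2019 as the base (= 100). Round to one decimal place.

Laspeyres price index uses base-period quantities as weights.
ΣP(2021)·Q(2019) = 2683.89×4 + 1660.51×11 = 10735.56 + 18265.61 = 29001.17
ΣP(2019)·Q(2019) = 3547.47×4 + 2331.96×11 = 14189.88 + 25651.56 = 39841.44
Index = 29001.17 / 39841.44 × 100 = 72.7915

72.8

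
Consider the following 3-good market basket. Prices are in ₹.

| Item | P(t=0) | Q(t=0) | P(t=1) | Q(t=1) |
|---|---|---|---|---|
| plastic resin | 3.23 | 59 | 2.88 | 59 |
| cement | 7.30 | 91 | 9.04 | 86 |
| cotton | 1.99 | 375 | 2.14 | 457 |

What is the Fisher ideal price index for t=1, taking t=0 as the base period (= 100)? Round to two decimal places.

111.77

Laspeyres component (base-period weights):
ΣP(t=1)Q(t=0) = 2.88×59 + 9.04×91 + 2.14×375 = 169.92 + 822.64 + 802.5 = 1795.06
ΣP(t=0)Q(t=0) = 3.23×59 + 7.30×91 + 1.99×375 = 190.57 + 664.3 + 746.25 = 1601.12
L = 1795.06 / 1601.12 × 100 = 112.1128
Paasche component (current-period weights):
ΣP(t=1)Q(t=1) = 2.88×59 + 9.04×86 + 2.14×457 = 169.92 + 777.44 + 977.98 = 1925.34
ΣP(t=0)Q(t=1) = 3.23×59 + 7.30×86 + 1.99×457 = 190.57 + 627.8 + 909.43 = 1727.8
P = 1925.34 / 1727.8 × 100 = 111.4330
Fisher = √(L × P) = √(112.1128 × 111.4330) = 111.7724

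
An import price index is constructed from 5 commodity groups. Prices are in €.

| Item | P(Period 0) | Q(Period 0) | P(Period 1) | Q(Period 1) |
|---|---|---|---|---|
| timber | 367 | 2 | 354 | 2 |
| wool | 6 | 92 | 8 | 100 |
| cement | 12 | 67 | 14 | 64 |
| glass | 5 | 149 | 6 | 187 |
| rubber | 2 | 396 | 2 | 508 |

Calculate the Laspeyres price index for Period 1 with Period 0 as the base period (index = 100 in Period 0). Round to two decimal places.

Laspeyres price index uses base-period quantities as weights.
ΣP(Period 1)·Q(Period 0) = 354×2 + 8×92 + 14×67 + 6×149 + 2×396 = 708 + 736 + 938 + 894 + 792 = 4068
ΣP(Period 0)·Q(Period 0) = 367×2 + 6×92 + 12×67 + 5×149 + 2×396 = 734 + 552 + 804 + 745 + 792 = 3627
Index = 4068 / 3627 × 100 = 112.1588

112.16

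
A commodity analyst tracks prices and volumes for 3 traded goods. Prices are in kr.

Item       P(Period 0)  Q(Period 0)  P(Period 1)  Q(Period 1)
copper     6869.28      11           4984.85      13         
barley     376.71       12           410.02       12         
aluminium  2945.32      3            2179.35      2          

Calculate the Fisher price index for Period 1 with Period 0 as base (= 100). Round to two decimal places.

74.42

Laspeyres component (base-period weights):
ΣP(Period 1)Q(Period 0) = 4984.85×11 + 410.02×12 + 2179.35×3 = 54833.35 + 4920.24 + 6538.05 = 66291.64
ΣP(Period 0)Q(Period 0) = 6869.28×11 + 376.71×12 + 2945.32×3 = 75562.08 + 4520.52 + 8835.96 = 88918.56
L = 66291.64 / 88918.56 × 100 = 74.5532
Paasche component (current-period weights):
ΣP(Period 1)Q(Period 1) = 4984.85×13 + 410.02×12 + 2179.35×2 = 64803.05 + 4920.24 + 4358.7 = 74081.99
ΣP(Period 0)Q(Period 1) = 6869.28×13 + 376.71×12 + 2945.32×2 = 89300.64 + 4520.52 + 5890.64 = 99711.8
P = 74081.99 / 99711.8 × 100 = 74.2961
Fisher = √(L × P) = √(74.5532 × 74.2961) = 74.4245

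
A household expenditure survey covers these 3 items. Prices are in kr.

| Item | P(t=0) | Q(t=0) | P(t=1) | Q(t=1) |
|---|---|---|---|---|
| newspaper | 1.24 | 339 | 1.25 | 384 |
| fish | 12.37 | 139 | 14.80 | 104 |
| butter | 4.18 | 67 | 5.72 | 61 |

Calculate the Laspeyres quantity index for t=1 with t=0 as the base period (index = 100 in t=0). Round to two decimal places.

83.38

Laspeyres quantity index uses base-period prices as weights.
ΣP(t=0)·Q(t=1) = 1.24×384 + 12.37×104 + 4.18×61 = 476.16 + 1286.48 + 254.98 = 2017.62
ΣP(t=0)·Q(t=0) = 1.24×339 + 12.37×139 + 4.18×67 = 420.36 + 1719.43 + 280.06 = 2419.85
Index = 2017.62 / 2419.85 × 100 = 83.3779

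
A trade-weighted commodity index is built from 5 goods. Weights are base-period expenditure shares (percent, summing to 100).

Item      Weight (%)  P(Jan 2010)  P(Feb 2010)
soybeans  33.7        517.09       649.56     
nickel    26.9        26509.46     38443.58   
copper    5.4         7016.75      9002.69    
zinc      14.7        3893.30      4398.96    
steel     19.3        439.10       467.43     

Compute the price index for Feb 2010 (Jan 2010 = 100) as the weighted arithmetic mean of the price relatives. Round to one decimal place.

soybeans: 33.7 × (649.56/517.09) = 33.7 × 1.256184 = 42.3334
nickel: 26.9 × (38443.58/26509.46) = 26.9 × 1.450183 = 39.0099
copper: 5.4 × (9002.69/7016.75) = 5.4 × 1.283028 = 6.9284
zinc: 14.7 × (4398.96/3893.30) = 14.7 × 1.129880 = 16.6092
steel: 19.3 × (467.43/439.10) = 19.3 × 1.064518 = 20.5452
Index = Σ wᵢ·(p₁ᵢ/p₀ᵢ) = 42.3334 + 39.0099 + 6.9284 + 16.6092 + 20.5452 = 125.4261

125.4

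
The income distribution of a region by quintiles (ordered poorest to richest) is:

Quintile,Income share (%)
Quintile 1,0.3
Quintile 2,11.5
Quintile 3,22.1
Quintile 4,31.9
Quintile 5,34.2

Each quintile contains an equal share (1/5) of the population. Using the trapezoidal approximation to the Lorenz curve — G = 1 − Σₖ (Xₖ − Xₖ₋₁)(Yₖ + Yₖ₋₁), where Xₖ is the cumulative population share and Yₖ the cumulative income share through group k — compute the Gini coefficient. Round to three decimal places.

Cumulative income shares Yₖ: 0.0030, 0.1180, 0.3390, 0.6580, 1.0000
Σ (Xₖ−Xₖ₋₁)(Yₖ+Yₖ₋₁) = (1/5)(0.0030+0.0000) + (1/5)(0.1180+0.0030) + (1/5)(0.3390+0.1180) + (1/5)(0.6580+0.3390) + (1/5)(1.0000+0.6580)
  = 0.0006 + 0.0242 + 0.0914 + 0.1994 + 0.3316 = 0.6472
G = 1 − 0.6472 = 0.3528

0.353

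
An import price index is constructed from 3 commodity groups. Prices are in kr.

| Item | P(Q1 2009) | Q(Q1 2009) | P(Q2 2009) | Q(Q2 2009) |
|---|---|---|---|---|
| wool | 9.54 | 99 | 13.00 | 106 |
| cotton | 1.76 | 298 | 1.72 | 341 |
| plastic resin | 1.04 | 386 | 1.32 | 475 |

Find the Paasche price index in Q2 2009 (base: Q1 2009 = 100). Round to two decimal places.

123.09

Paasche price index uses current-period quantities as weights.
ΣP(Q2 2009)·Q(Q2 2009) = 13.00×106 + 1.72×341 + 1.32×475 = 1378 + 586.52 + 627 = 2591.52
ΣP(Q1 2009)·Q(Q2 2009) = 9.54×106 + 1.76×341 + 1.04×475 = 1011.24 + 600.16 + 494 = 2105.4
Index = 2591.52 / 2105.4 × 100 = 123.0892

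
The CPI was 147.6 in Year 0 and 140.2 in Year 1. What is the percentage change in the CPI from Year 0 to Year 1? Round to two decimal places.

-5.01%

Change = (140.2 − 147.6) / 147.6 × 100
       = -7.4 / 147.6 × 100 = -5.0136%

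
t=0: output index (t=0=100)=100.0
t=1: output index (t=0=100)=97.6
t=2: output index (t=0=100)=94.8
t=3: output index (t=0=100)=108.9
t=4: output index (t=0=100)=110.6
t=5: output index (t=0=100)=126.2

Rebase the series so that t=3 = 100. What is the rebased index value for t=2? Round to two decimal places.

Rebased(t=2) = 94.8 / 108.9 × 100 = 87.0523

87.05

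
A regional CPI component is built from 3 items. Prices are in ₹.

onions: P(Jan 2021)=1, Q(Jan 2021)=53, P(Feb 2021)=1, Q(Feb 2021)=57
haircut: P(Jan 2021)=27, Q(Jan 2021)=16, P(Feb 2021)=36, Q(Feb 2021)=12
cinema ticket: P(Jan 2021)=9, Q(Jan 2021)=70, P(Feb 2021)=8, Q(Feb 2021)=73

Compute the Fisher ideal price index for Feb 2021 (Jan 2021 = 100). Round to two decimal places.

104.99

Laspeyres component (base-period weights):
ΣP(Feb 2021)Q(Jan 2021) = 1×53 + 36×16 + 8×70 = 53 + 576 + 560 = 1189
ΣP(Jan 2021)Q(Jan 2021) = 1×53 + 27×16 + 9×70 = 53 + 432 + 630 = 1115
L = 1189 / 1115 × 100 = 106.6368
Paasche component (current-period weights):
ΣP(Feb 2021)Q(Feb 2021) = 1×57 + 36×12 + 8×73 = 57 + 432 + 584 = 1073
ΣP(Jan 2021)Q(Feb 2021) = 1×57 + 27×12 + 9×73 = 57 + 324 + 657 = 1038
P = 1073 / 1038 × 100 = 103.3719
Fisher = √(L × P) = √(106.6368 × 103.3719) = 104.9916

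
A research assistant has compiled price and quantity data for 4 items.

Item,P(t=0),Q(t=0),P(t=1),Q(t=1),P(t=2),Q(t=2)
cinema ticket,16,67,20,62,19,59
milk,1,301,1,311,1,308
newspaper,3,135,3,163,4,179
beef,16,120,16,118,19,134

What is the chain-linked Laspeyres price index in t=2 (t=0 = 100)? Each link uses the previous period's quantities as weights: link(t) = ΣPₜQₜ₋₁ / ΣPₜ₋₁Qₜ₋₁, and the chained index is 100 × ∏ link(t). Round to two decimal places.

Link t=0→t=1:
ΣP(t=1)Q(t=0) = 20×67 + 1×301 + 3×135 + 16×120 = 1340 + 301 + 405 + 1920 = 3966
ΣP(t=0)Q(t=0) = 16×67 + 1×301 + 3×135 + 16×120 = 1072 + 301 + 405 + 1920 = 3698
link = 3966/3698 = 1.072472
Link t=1→t=2:
ΣP(t=2)Q(t=1) = 19×62 + 1×311 + 4×163 + 19×118 = 1178 + 311 + 652 + 2242 = 4383
ΣP(t=1)Q(t=1) = 20×62 + 1×311 + 3×163 + 16×118 = 1240 + 311 + 489 + 1888 = 3928
link = 4383/3928 = 1.115835
Chained index = 100 × 1.072472 × 1.115835 = 119.6701

119.67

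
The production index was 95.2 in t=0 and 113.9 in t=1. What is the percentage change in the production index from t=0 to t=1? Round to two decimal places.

Change = (113.9 − 95.2) / 95.2 × 100
       = 18.7 / 95.2 × 100 = 19.6429%

19.64%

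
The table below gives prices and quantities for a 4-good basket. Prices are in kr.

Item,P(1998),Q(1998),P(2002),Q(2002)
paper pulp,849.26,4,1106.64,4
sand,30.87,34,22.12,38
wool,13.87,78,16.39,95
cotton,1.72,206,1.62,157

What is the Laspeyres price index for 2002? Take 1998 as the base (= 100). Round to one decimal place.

115.4

Laspeyres price index uses base-period quantities as weights.
ΣP(2002)·Q(1998) = 1106.64×4 + 22.12×34 + 16.39×78 + 1.62×206 = 4426.56 + 752.08 + 1278.42 + 333.72 = 6790.78
ΣP(1998)·Q(1998) = 849.26×4 + 30.87×34 + 13.87×78 + 1.72×206 = 3397.04 + 1049.58 + 1081.86 + 354.32 = 5882.8
Index = 6790.78 / 5882.8 × 100 = 115.4345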